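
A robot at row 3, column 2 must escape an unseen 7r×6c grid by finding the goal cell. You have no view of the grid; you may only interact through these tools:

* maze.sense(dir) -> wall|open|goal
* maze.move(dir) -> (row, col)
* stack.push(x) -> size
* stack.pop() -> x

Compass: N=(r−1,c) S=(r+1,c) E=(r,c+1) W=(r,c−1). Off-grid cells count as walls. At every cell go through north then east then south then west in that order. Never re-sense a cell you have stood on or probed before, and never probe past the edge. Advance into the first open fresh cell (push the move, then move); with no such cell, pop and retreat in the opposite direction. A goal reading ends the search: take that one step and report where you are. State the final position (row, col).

I use sense using dir=north, → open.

Then push using x=north, : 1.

I invoke move using dir=north, and see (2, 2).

Next I call sense using dir=north, — result: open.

I call push using x=north, and observe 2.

I use move using dir=north, yielding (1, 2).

Now I run sense using dir=north, giving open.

I try push using x=north, → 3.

I try move using dir=north, and see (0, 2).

Invoking sense using dir=east, and get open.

I try push using x=east, — result: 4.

Now I run move using dir=east, — result: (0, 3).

Invoking sense using dir=east, — result: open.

I use push using x=east, and get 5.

Then move using dir=east, → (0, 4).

Invoking sense using dir=east, and get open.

I use push using x=east, which returns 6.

Calling move using dir=east, which returns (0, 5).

I invoke sense using dir=south, giving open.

I use push using x=south, and get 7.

Now I run move using dir=south, and get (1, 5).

I use sense using dir=south, : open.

Using push using x=south, → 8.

I invoke move using dir=south, → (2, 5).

Then sense using dir=south, and observe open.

Next I call push using x=south, → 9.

Calling move using dir=south, which returns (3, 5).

Calling sense using dir=south, and get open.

Invoking push using x=south, yielding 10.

Invoking move using dir=south, — result: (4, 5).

Then sense using dir=south, and observe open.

Next I call push using x=south, yielding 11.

I use move using dir=south, → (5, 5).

Invoking sense using dir=south, and get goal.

I invoke move using dir=south, yielding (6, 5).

Answer: (6, 5)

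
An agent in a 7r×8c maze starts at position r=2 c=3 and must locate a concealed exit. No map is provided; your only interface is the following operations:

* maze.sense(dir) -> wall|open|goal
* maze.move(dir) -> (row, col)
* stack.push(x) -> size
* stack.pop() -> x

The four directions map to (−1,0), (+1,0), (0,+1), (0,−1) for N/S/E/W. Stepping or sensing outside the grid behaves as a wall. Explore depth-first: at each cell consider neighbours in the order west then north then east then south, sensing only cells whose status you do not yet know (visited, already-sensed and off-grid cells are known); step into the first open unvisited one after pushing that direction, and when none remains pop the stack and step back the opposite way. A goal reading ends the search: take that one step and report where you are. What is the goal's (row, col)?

>> maze.sense(dir: west)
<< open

>> stack.push(x: west)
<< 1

>> maze.move(dir: west)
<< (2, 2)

>> maze.sense(dir: west)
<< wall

>> maze.sense(dir: north)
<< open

>> stack.push(x: north)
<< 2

>> maze.move(dir: north)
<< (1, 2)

>> maze.sense(dir: west)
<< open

>> stack.push(x: west)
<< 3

>> maze.move(dir: west)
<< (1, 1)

>> maze.sense(dir: west)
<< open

>> stack.push(x: west)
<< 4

>> maze.move(dir: west)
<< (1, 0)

>> maze.sense(dir: north)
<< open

>> stack.push(x: north)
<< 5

>> maze.move(dir: north)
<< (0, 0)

>> maze.sense(dir: east)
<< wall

>> stack.pop()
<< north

>> maze.move(dir: south)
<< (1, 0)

>> maze.sense(dir: south)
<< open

>> stack.push(x: south)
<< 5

>> maze.move(dir: south)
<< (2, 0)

>> maze.sense(dir: south)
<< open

>> stack.push(x: south)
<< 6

>> maze.move(dir: south)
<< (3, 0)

>> maze.sense(dir: east)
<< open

>> stack.push(x: east)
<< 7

>> maze.move(dir: east)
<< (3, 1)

>> maze.sense(dir: east)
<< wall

>> maze.sense(dir: south)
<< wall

>> stack.pop()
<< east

>> maze.move(dir: west)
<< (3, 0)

>> maze.sense(dir: south)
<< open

>> stack.push(x: south)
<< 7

>> maze.move(dir: south)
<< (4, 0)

>> maze.sense(dir: south)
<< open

>> stack.push(x: south)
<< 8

>> maze.move(dir: south)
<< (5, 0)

>> maze.sense(dir: east)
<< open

>> stack.push(x: east)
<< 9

>> maze.move(dir: east)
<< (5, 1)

>> maze.sense(dir: east)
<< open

>> stack.push(x: east)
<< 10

>> maze.move(dir: east)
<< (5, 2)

>> maze.sense(dir: north)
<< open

>> stack.push(x: north)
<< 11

>> maze.move(dir: north)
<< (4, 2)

>> maze.sense(dir: east)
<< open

>> stack.push(x: east)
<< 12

>> maze.move(dir: east)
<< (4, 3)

>> maze.sense(dir: north)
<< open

>> stack.push(x: north)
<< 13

>> maze.move(dir: north)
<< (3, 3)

>> maze.sense(dir: east)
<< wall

>> stack.pop()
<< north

>> maze.move(dir: south)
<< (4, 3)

>> maze.sense(dir: east)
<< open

>> stack.push(x: east)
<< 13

>> maze.move(dir: east)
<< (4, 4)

>> maze.sense(dir: east)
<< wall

>> maze.sense(dir: south)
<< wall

>> stack.pop()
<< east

>> maze.move(dir: west)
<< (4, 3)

>> maze.sense(dir: south)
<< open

>> stack.push(x: south)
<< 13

>> maze.move(dir: south)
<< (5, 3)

>> maze.sense(dir: south)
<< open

>> stack.push(x: south)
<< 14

>> maze.move(dir: south)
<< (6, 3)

>> maze.sense(dir: west)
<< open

>> stack.push(x: west)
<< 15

>> maze.move(dir: west)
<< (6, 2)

>> maze.sense(dir: west)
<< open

>> stack.push(x: west)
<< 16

>> maze.move(dir: west)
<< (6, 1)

>> maze.sense(dir: west)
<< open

>> stack.push(x: west)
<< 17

>> maze.move(dir: west)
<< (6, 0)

>> stack.pop()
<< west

>> maze.move(dir: east)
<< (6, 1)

>> stack.pop()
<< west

>> maze.move(dir: east)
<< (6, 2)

>> stack.pop()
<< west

>> maze.move(dir: east)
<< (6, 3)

>> maze.sense(dir: east)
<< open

>> stack.push(x: east)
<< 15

>> maze.move(dir: east)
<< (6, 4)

>> maze.sense(dir: east)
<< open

>> stack.push(x: east)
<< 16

>> maze.move(dir: east)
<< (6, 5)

>> maze.sense(dir: north)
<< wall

>> maze.sense(dir: east)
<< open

>> stack.push(x: east)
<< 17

>> maze.move(dir: east)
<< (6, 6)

>> maze.sense(dir: north)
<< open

>> stack.push(x: north)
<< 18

>> maze.move(dir: north)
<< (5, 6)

>> maze.sense(dir: north)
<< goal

>> maze.move(dir: north)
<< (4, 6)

Answer: (4, 6)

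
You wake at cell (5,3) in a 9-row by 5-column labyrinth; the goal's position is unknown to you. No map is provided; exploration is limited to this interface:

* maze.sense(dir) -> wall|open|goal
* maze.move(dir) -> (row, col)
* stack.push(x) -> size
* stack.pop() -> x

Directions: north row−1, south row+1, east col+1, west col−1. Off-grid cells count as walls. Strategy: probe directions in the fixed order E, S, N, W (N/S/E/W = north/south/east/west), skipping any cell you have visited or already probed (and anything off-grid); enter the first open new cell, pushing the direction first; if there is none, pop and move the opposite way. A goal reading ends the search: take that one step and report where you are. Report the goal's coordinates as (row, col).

Do: maze.sense[dir: east]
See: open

Do: stack.push[x: east]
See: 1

Do: maze.move[dir: east]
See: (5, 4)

Do: maze.sense[dir: south]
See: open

Do: stack.push[x: south]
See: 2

Do: maze.move[dir: south]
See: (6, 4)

Do: maze.sense[dir: south]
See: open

Do: stack.push[x: south]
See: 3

Do: maze.move[dir: south]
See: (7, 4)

Do: maze.sense[dir: south]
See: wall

Do: maze.sense[dir: west]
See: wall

Do: stack.pop[]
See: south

Do: maze.move[dir: north]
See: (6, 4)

Do: maze.sense[dir: west]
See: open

Do: stack.push[x: west]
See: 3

Do: maze.move[dir: west]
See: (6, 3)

Do: maze.sense[dir: west]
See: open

Do: stack.push[x: west]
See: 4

Do: maze.move[dir: west]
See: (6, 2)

Do: maze.sense[dir: south]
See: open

Do: stack.push[x: south]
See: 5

Do: maze.move[dir: south]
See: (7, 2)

Do: maze.sense[dir: south]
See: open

Do: stack.push[x: south]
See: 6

Do: maze.move[dir: south]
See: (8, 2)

Do: maze.sense[dir: east]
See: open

Do: stack.push[x: east]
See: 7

Do: maze.move[dir: east]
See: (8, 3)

Do: stack.pop[]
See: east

Do: maze.move[dir: west]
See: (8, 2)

Do: maze.sense[dir: west]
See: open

Do: stack.push[x: west]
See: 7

Do: maze.move[dir: west]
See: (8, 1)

Do: maze.sense[dir: north]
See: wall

Do: maze.sense[dir: west]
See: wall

Do: stack.pop[]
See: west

Do: maze.move[dir: east]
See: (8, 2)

Do: stack.pop[]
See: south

Do: maze.move[dir: north]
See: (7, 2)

Do: stack.pop[]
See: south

Do: maze.move[dir: north]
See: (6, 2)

Do: maze.sense[dir: north]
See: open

Do: stack.push[x: north]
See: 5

Do: maze.move[dir: north]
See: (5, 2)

Do: maze.sense[dir: north]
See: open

Do: stack.push[x: north]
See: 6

Do: maze.move[dir: north]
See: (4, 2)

Do: maze.sense[dir: east]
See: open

Do: stack.push[x: east]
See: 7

Do: maze.move[dir: east]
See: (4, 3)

Do: maze.sense[dir: east]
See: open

Do: stack.push[x: east]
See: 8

Do: maze.move[dir: east]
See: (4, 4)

Do: maze.sense[dir: north]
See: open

Do: stack.push[x: north]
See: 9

Do: maze.move[dir: north]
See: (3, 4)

Do: maze.sense[dir: north]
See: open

Do: stack.push[x: north]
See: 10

Do: maze.move[dir: north]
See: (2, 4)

Do: maze.sense[dir: north]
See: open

Do: stack.push[x: north]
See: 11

Do: maze.move[dir: north]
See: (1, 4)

Do: maze.sense[dir: north]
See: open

Do: stack.push[x: north]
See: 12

Do: maze.move[dir: north]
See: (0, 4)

Do: maze.sense[dir: west]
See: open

Do: stack.push[x: west]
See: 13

Do: maze.move[dir: west]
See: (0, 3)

Do: maze.sense[dir: south]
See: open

Do: stack.push[x: south]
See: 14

Do: maze.move[dir: south]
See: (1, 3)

Do: maze.sense[dir: south]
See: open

Do: stack.push[x: south]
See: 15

Do: maze.move[dir: south]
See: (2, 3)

Do: maze.sense[dir: south]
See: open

Do: stack.push[x: south]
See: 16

Do: maze.move[dir: south]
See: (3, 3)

Do: maze.sense[dir: west]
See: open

Do: stack.push[x: west]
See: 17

Do: maze.move[dir: west]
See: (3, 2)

Do: maze.sense[dir: north]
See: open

Do: stack.push[x: north]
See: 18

Do: maze.move[dir: north]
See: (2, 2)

Do: maze.sense[dir: north]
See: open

Do: stack.push[x: north]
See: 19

Do: maze.move[dir: north]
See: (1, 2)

Do: maze.sense[dir: north]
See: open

Do: stack.push[x: north]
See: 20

Do: maze.move[dir: north]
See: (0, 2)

Do: maze.sense[dir: west]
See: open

Do: stack.push[x: west]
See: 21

Do: maze.move[dir: west]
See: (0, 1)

Do: maze.sense[dir: south]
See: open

Do: stack.push[x: south]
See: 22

Do: maze.move[dir: south]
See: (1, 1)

Do: maze.sense[dir: south]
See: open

Do: stack.push[x: south]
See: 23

Do: maze.move[dir: south]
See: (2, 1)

Do: maze.sense[dir: south]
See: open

Do: stack.push[x: south]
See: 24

Do: maze.move[dir: south]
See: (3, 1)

Do: maze.sense[dir: south]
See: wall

Do: maze.sense[dir: west]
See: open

Do: stack.push[x: west]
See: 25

Do: maze.move[dir: west]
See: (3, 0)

Do: maze.sense[dir: south]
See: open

Do: stack.push[x: south]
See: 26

Do: maze.move[dir: south]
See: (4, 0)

Do: maze.sense[dir: south]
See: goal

Do: maze.move[dir: south]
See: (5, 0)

Answer: (5, 0)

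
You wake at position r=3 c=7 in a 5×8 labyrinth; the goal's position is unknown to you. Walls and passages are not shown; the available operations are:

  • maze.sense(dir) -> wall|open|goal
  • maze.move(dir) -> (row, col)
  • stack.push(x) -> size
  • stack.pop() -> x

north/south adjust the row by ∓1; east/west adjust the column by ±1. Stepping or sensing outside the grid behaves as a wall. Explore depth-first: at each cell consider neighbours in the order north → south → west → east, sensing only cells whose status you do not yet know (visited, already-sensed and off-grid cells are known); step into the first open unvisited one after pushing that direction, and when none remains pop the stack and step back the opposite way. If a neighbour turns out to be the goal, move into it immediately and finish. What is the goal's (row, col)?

I invoke maze.sense on north, — result: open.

Using stack.push on north, and observe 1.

Invoking maze.move on north, and get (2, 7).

Using maze.sense on north, and get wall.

I run maze.sense on west, giving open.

Invoking stack.push on west, giving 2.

Invoking maze.move on west, : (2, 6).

I use maze.sense on north, and see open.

Invoking stack.push on north, and observe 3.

I try maze.move on north, → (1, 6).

I try maze.sense on north, yielding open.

I run stack.push on north, and observe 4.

I use maze.move on north, and observe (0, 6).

Then maze.sense on west, yielding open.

I use stack.push on west, → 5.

Using maze.move on west, : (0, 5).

Next I call maze.sense on south, and see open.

I invoke stack.push on south, and observe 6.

I use maze.move on south, and get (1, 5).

Invoking maze.sense on south, yielding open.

Next I call stack.push on south, and see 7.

Now I run maze.move on south, yielding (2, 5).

I use maze.sense on south, — result: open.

Now I run stack.push on south, and get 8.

I call maze.move on south, : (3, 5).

I call maze.sense on south, and get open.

Next I call stack.push on south, yielding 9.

I use maze.move on south, → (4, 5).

I use maze.sense on west, — result: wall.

I invoke maze.sense on east, — result: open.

I use stack.push on east, and get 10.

Then maze.move on east, giving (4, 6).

I try maze.sense on north, giving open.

I use stack.push on north, yielding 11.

I call maze.move on north, : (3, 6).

I run stack.pop, → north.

Then maze.move on south, → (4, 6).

Next I call maze.sense on east, and get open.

Now I run stack.push on east, → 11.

Then maze.move on east, and observe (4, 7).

Now I run stack.pop, and observe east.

I try maze.move on west, — result: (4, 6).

Now I run stack.pop(), giving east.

I use maze.move on west, and get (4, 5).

Now I run stack.pop, which returns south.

Next I call maze.move on north, : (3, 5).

I try maze.sense on west, — result: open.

Invoking stack.push on west, and observe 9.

I run maze.move on west, and get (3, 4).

Next I call maze.sense on north, which returns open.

I use stack.push on north, and get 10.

I use maze.move on north, yielding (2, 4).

Invoking maze.sense on north, — result: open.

I invoke stack.push on north, : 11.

Calling maze.move on north, yielding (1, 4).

Next I call maze.sense on north, → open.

I call stack.push on north, → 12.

Now I run maze.move on north, giving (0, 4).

Invoking maze.sense on west, which returns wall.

I use stack.pop, and observe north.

Next I call maze.move on south, and observe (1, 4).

Invoking maze.sense on west, which returns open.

I invoke stack.push on west, and see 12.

I run maze.move on west, which returns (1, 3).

Then maze.sense on south, which returns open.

I run stack.push on south, which returns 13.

Now I run maze.move on south, which returns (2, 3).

Using maze.sense on south, and get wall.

I call maze.sense on west, yielding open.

Invoking stack.push on west, yielding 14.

Using maze.move on west, giving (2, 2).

Using maze.sense on north, and get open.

Now I run stack.push on north, and see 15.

I use maze.move on north, which returns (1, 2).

I run maze.sense on north, which returns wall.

I run maze.sense on west, yielding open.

Now I run stack.push on west, : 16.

Now I run maze.move on west, — result: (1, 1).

Then maze.sense on north, yielding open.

Using stack.push on north, yielding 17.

Invoking maze.move on north, and observe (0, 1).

I run maze.sense on west, and see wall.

Then stack.pop, : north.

I invoke maze.move on south, which returns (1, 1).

Next I call maze.sense on south, and get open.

I invoke stack.push on south, and observe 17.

Now I run maze.move on south, — result: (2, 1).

I invoke maze.sense on south, and get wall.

I try maze.sense on west, → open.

I run stack.push on west, yielding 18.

I try maze.move on west, yielding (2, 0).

I call maze.sense on north, and observe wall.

Then maze.sense on south, and observe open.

Then stack.push on south, : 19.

Invoking maze.move on south, giving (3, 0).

Next I call maze.sense on south, which returns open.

I call stack.push on south, and see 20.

Using maze.move on south, and get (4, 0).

Calling maze.sense on east, and get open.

Next I call stack.push on east, and observe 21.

I run maze.move on east, and observe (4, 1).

Using maze.sense on east, and see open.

Invoking stack.push on east, yielding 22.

Next I call maze.move on east, yielding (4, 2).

Next I call maze.sense on north, yielding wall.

Using maze.sense on east, — result: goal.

Then maze.move on east, → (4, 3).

Answer: (4, 3)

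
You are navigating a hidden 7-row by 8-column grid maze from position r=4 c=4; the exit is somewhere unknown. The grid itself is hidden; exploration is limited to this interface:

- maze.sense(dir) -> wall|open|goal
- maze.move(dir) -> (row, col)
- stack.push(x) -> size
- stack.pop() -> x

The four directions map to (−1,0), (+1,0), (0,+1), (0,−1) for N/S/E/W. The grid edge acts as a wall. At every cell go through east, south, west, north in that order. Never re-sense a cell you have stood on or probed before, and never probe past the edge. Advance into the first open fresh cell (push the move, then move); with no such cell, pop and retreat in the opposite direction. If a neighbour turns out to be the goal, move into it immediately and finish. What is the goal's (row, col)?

~$ maze.sense dir: east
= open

~$ stack.push x: east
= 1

~$ maze.move dir: east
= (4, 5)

~$ maze.sense dir: east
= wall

~$ maze.sense dir: south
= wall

~$ maze.sense dir: north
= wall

~$ stack.pop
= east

~$ maze.move dir: west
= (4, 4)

~$ maze.sense dir: south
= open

~$ stack.push x: south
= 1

~$ maze.move dir: south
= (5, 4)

~$ maze.sense dir: south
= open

~$ stack.push x: south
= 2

~$ maze.move dir: south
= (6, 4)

~$ maze.sense dir: east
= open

~$ stack.push x: east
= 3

~$ maze.move dir: east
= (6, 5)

~$ maze.sense dir: east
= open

~$ stack.push x: east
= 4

~$ maze.move dir: east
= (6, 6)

~$ maze.sense dir: east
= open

~$ stack.push x: east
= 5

~$ maze.move dir: east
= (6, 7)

~$ maze.sense dir: north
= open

~$ stack.push x: north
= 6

~$ maze.move dir: north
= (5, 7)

~$ maze.sense dir: west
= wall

~$ maze.sense dir: north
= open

~$ stack.push x: north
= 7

~$ maze.move dir: north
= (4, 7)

~$ maze.sense dir: north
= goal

~$ maze.move dir: north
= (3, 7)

Answer: (3, 7)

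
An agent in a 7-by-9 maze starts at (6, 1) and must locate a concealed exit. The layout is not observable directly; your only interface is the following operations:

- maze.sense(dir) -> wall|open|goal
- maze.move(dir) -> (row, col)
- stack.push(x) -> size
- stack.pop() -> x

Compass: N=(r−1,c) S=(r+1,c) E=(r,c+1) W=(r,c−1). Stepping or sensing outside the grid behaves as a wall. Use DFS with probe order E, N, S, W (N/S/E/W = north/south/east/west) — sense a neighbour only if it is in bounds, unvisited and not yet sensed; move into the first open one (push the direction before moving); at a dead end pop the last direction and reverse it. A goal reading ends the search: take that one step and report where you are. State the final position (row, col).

→ sense(dir: east)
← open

→ push(x: east)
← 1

→ move(dir: east)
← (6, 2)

→ sense(dir: east)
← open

→ push(x: east)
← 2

→ move(dir: east)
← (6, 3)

→ sense(dir: east)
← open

→ push(x: east)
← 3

→ move(dir: east)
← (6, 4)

→ sense(dir: east)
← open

→ push(x: east)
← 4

→ move(dir: east)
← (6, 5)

→ sense(dir: east)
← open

→ push(x: east)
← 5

→ move(dir: east)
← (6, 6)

→ sense(dir: east)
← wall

→ sense(dir: north)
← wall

→ pop()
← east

→ move(dir: west)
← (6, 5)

→ sense(dir: north)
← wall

→ pop()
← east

→ move(dir: west)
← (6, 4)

→ sense(dir: north)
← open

→ push(x: north)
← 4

→ move(dir: north)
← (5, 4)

→ sense(dir: north)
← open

→ push(x: north)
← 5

→ move(dir: north)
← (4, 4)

→ sense(dir: east)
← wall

→ sense(dir: north)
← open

→ push(x: north)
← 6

→ move(dir: north)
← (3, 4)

→ sense(dir: east)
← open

→ push(x: east)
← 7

→ move(dir: east)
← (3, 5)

→ sense(dir: east)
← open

→ push(x: east)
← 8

→ move(dir: east)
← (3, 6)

→ sense(dir: east)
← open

→ push(x: east)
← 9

→ move(dir: east)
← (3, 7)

→ sense(dir: east)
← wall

→ sense(dir: north)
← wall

→ sense(dir: south)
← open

→ push(x: south)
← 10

→ move(dir: south)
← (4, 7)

→ sense(dir: east)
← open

→ push(x: east)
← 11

→ move(dir: east)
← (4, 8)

→ sense(dir: south)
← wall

→ pop()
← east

→ move(dir: west)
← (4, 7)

→ sense(dir: south)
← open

→ push(x: south)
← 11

→ move(dir: south)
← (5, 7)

→ pop()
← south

→ move(dir: north)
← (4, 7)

→ sense(dir: west)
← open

→ push(x: west)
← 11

→ move(dir: west)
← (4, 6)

→ pop()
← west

→ move(dir: east)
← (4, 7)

→ pop()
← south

→ move(dir: north)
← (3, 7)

→ pop()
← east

→ move(dir: west)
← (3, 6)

→ sense(dir: north)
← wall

→ pop()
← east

→ move(dir: west)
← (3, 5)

→ sense(dir: north)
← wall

→ pop()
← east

→ move(dir: west)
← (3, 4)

→ sense(dir: north)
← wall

→ sense(dir: west)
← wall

→ pop()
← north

→ move(dir: south)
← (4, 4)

→ sense(dir: west)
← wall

→ pop()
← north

→ move(dir: south)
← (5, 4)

→ sense(dir: west)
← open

→ push(x: west)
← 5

→ move(dir: west)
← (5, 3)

→ sense(dir: west)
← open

→ push(x: west)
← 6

→ move(dir: west)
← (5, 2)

→ sense(dir: north)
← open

→ push(x: north)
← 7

→ move(dir: north)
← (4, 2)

→ sense(dir: north)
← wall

→ sense(dir: west)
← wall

→ pop()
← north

→ move(dir: south)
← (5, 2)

→ sense(dir: west)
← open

→ push(x: west)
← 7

→ move(dir: west)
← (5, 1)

→ sense(dir: west)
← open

→ push(x: west)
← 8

→ move(dir: west)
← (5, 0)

→ sense(dir: north)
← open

→ push(x: north)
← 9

→ move(dir: north)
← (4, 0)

→ sense(dir: north)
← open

→ push(x: north)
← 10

→ move(dir: north)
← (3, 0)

→ sense(dir: east)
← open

→ push(x: east)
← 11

→ move(dir: east)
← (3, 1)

→ sense(dir: north)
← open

→ push(x: north)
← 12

→ move(dir: north)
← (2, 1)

→ sense(dir: east)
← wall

→ sense(dir: north)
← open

→ push(x: north)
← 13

→ move(dir: north)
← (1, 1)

→ sense(dir: east)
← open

→ push(x: east)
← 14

→ move(dir: east)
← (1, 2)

→ sense(dir: east)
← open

→ push(x: east)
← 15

→ move(dir: east)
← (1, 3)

→ sense(dir: east)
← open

→ push(x: east)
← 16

→ move(dir: east)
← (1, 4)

→ sense(dir: east)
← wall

→ sense(dir: north)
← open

→ push(x: north)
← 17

→ move(dir: north)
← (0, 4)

→ sense(dir: east)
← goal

→ move(dir: east)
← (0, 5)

Answer: (0, 5)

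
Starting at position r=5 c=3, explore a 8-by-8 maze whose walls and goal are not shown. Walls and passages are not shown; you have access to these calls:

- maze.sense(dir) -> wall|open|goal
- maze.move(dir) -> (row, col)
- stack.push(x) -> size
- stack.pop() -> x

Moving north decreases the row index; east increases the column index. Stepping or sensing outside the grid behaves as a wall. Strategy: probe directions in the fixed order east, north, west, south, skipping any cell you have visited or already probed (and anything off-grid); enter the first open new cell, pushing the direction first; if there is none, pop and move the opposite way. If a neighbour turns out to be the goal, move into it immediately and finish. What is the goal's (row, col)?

CALL sense[dir=east]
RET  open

CALL push[x=east]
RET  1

CALL move[dir=east]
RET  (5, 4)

CALL sense[dir=east]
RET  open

CALL push[x=east]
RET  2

CALL move[dir=east]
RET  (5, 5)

CALL sense[dir=east]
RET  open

CALL push[x=east]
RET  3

CALL move[dir=east]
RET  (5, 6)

CALL sense[dir=east]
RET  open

CALL push[x=east]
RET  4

CALL move[dir=east]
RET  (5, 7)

CALL sense[dir=north]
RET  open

CALL push[x=north]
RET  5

CALL move[dir=north]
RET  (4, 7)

CALL sense[dir=north]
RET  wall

CALL sense[dir=west]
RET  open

CALL push[x=west]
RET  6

CALL move[dir=west]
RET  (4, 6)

CALL sense[dir=north]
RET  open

CALL push[x=north]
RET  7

CALL move[dir=north]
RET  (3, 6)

CALL sense[dir=north]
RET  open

CALL push[x=north]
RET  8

CALL move[dir=north]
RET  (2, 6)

CALL sense[dir=east]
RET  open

CALL push[x=east]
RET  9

CALL move[dir=east]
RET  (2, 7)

CALL sense[dir=north]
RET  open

CALL push[x=north]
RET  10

CALL move[dir=north]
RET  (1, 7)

CALL sense[dir=north]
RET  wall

CALL sense[dir=west]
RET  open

CALL push[x=west]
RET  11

CALL move[dir=west]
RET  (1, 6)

CALL sense[dir=north]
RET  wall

CALL sense[dir=west]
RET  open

CALL push[x=west]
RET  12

CALL move[dir=west]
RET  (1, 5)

CALL sense[dir=north]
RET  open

CALL push[x=north]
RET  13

CALL move[dir=north]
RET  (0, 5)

CALL sense[dir=west]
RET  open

CALL push[x=west]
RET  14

CALL move[dir=west]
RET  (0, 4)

CALL sense[dir=west]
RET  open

CALL push[x=west]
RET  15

CALL move[dir=west]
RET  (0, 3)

CALL sense[dir=west]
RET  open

CALL push[x=west]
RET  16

CALL move[dir=west]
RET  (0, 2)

CALL sense[dir=west]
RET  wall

CALL sense[dir=south]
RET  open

CALL push[x=south]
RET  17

CALL move[dir=south]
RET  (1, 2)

CALL sense[dir=east]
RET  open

CALL push[x=east]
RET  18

CALL move[dir=east]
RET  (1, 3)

CALL sense[dir=east]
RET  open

CALL push[x=east]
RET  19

CALL move[dir=east]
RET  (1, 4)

CALL sense[dir=south]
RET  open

CALL push[x=south]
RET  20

CALL move[dir=south]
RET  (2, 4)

CALL sense[dir=east]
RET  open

CALL push[x=east]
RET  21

CALL move[dir=east]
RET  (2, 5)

CALL sense[dir=south]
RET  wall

CALL pop[]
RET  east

CALL move[dir=west]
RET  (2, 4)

CALL sense[dir=west]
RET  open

CALL push[x=west]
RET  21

CALL move[dir=west]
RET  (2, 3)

CALL sense[dir=west]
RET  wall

CALL sense[dir=south]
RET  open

CALL push[x=south]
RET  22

CALL move[dir=south]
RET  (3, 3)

CALL sense[dir=east]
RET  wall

CALL sense[dir=west]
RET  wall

CALL sense[dir=south]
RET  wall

CALL pop[]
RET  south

CALL move[dir=north]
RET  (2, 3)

CALL pop[]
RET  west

CALL move[dir=east]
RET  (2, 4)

CALL pop[]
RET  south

CALL move[dir=north]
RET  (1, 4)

CALL pop[]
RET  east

CALL move[dir=west]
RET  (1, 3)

CALL pop[]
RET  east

CALL move[dir=west]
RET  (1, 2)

CALL sense[dir=west]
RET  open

CALL push[x=west]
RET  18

CALL move[dir=west]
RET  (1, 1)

CALL sense[dir=west]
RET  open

CALL push[x=west]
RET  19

CALL move[dir=west]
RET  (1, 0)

CALL sense[dir=north]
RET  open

CALL push[x=north]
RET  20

CALL move[dir=north]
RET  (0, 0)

CALL pop[]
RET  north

CALL move[dir=south]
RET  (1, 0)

CALL sense[dir=south]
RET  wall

CALL pop[]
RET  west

CALL move[dir=east]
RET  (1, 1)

CALL sense[dir=south]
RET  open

CALL push[x=south]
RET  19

CALL move[dir=south]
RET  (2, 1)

CALL sense[dir=south]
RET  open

CALL push[x=south]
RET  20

CALL move[dir=south]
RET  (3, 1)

CALL sense[dir=west]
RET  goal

CALL move[dir=west]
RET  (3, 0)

Answer: (3, 0)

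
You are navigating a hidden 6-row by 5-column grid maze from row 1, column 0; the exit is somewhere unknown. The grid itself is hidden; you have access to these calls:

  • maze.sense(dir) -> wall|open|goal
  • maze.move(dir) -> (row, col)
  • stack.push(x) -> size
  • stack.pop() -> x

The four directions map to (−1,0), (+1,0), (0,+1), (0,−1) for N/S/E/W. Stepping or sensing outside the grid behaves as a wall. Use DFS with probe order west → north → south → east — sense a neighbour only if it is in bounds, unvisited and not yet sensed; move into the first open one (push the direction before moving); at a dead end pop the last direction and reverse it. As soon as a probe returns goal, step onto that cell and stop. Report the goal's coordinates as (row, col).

==> sense(dir='north')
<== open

==> push(x='north')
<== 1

==> move(dir='north')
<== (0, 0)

==> sense(dir='east')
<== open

==> push(x='east')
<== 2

==> move(dir='east')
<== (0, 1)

==> sense(dir='south')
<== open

==> push(x='south')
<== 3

==> move(dir='south')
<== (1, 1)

==> sense(dir='south')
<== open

==> push(x='south')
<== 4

==> move(dir='south')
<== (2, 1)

==> sense(dir='west')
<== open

==> push(x='west')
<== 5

==> move(dir='west')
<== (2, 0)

==> sense(dir='south')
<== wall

==> pop()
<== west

==> move(dir='east')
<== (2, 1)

==> sense(dir='south')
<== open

==> push(x='south')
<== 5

==> move(dir='south')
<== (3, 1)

==> sense(dir='south')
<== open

==> push(x='south')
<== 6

==> move(dir='south')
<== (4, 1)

==> sense(dir='west')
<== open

==> push(x='west')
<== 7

==> move(dir='west')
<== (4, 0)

==> sense(dir='south')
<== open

==> push(x='south')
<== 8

==> move(dir='south')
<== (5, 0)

==> sense(dir='east')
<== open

==> push(x='east')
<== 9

==> move(dir='east')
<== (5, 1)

==> sense(dir='east')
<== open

==> push(x='east')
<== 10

==> move(dir='east')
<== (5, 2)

==> sense(dir='north')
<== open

==> push(x='north')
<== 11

==> move(dir='north')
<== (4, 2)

==> sense(dir='north')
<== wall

==> sense(dir='east')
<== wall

==> pop()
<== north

==> move(dir='south')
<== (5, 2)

==> sense(dir='east')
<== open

==> push(x='east')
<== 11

==> move(dir='east')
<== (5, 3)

==> sense(dir='east')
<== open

==> push(x='east')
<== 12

==> move(dir='east')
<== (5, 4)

==> sense(dir='north')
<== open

==> push(x='north')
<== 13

==> move(dir='north')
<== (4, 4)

==> sense(dir='north')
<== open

==> push(x='north')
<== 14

==> move(dir='north')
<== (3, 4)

==> sense(dir='west')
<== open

==> push(x='west')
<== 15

==> move(dir='west')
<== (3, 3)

==> sense(dir='north')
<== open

==> push(x='north')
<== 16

==> move(dir='north')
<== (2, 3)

==> sense(dir='west')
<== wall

==> sense(dir='north')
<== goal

==> move(dir='north')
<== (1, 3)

Answer: (1, 3)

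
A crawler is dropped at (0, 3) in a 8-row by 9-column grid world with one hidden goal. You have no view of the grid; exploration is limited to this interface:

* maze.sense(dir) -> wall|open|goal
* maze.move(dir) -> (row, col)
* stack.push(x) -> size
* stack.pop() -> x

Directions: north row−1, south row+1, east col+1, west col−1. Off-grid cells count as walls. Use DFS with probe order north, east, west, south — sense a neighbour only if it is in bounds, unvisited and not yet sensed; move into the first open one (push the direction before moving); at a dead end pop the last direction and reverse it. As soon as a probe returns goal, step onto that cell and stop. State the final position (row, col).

→ sense(dir→east)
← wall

→ sense(dir→west)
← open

→ push(x→west)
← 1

→ move(dir→west)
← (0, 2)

→ sense(dir→west)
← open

→ push(x→west)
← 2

→ move(dir→west)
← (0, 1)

→ sense(dir→west)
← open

→ push(x→west)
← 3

→ move(dir→west)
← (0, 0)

→ sense(dir→south)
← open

→ push(x→south)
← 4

→ move(dir→south)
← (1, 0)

→ sense(dir→east)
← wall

→ sense(dir→south)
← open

→ push(x→south)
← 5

→ move(dir→south)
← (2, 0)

→ sense(dir→east)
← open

→ push(x→east)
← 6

→ move(dir→east)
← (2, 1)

→ sense(dir→east)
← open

→ push(x→east)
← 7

→ move(dir→east)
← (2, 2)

→ sense(dir→north)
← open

→ push(x→north)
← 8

→ move(dir→north)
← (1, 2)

→ sense(dir→east)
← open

→ push(x→east)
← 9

→ move(dir→east)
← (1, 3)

→ sense(dir→east)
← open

→ push(x→east)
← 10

→ move(dir→east)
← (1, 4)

→ sense(dir→east)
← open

→ push(x→east)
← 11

→ move(dir→east)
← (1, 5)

→ sense(dir→north)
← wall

→ sense(dir→east)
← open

→ push(x→east)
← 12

→ move(dir→east)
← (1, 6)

→ sense(dir→north)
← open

→ push(x→north)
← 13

→ move(dir→north)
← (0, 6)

→ sense(dir→east)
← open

→ push(x→east)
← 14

→ move(dir→east)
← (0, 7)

→ sense(dir→east)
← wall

→ sense(dir→south)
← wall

→ pop()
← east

→ move(dir→west)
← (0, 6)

→ pop()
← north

→ move(dir→south)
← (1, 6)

→ sense(dir→south)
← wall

→ pop()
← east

→ move(dir→west)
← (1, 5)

→ sense(dir→south)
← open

→ push(x→south)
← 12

→ move(dir→south)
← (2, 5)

→ sense(dir→west)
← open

→ push(x→west)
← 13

→ move(dir→west)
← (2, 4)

→ sense(dir→west)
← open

→ push(x→west)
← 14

→ move(dir→west)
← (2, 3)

→ sense(dir→south)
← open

→ push(x→south)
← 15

→ move(dir→south)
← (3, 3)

→ sense(dir→east)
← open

→ push(x→east)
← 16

→ move(dir→east)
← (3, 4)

→ sense(dir→east)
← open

→ push(x→east)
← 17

→ move(dir→east)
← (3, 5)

→ sense(dir→east)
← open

→ push(x→east)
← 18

→ move(dir→east)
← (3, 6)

→ sense(dir→east)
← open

→ push(x→east)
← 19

→ move(dir→east)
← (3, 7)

→ sense(dir→north)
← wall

→ sense(dir→east)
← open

→ push(x→east)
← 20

→ move(dir→east)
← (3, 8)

→ sense(dir→north)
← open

→ push(x→north)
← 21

→ move(dir→north)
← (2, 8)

→ sense(dir→north)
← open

→ push(x→north)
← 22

→ move(dir→north)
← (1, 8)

→ pop()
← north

→ move(dir→south)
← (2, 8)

→ pop()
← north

→ move(dir→south)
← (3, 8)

→ sense(dir→south)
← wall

→ pop()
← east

→ move(dir→west)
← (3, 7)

→ sense(dir→south)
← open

→ push(x→south)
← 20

→ move(dir→south)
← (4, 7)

→ sense(dir→west)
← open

→ push(x→west)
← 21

→ move(dir→west)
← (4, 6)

→ sense(dir→west)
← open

→ push(x→west)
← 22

→ move(dir→west)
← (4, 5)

→ sense(dir→west)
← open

→ push(x→west)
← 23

→ move(dir→west)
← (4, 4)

→ sense(dir→west)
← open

→ push(x→west)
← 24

→ move(dir→west)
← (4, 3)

→ sense(dir→west)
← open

→ push(x→west)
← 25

→ move(dir→west)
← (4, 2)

→ sense(dir→north)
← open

→ push(x→north)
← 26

→ move(dir→north)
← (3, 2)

→ sense(dir→west)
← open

→ push(x→west)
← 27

→ move(dir→west)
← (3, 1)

→ sense(dir→west)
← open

→ push(x→west)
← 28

→ move(dir→west)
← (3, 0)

→ sense(dir→south)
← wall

→ pop()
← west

→ move(dir→east)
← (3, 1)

→ sense(dir→south)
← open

→ push(x→south)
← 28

→ move(dir→south)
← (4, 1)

→ sense(dir→south)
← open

→ push(x→south)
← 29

→ move(dir→south)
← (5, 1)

→ sense(dir→east)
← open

→ push(x→east)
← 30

→ move(dir→east)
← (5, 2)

→ sense(dir→east)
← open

→ push(x→east)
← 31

→ move(dir→east)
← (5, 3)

→ sense(dir→east)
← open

→ push(x→east)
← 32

→ move(dir→east)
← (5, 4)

→ sense(dir→east)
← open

→ push(x→east)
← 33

→ move(dir→east)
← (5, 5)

→ sense(dir→east)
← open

→ push(x→east)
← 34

→ move(dir→east)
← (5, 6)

→ sense(dir→east)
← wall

→ sense(dir→south)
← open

→ push(x→south)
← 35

→ move(dir→south)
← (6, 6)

→ sense(dir→east)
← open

→ push(x→east)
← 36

→ move(dir→east)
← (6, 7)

→ sense(dir→east)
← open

→ push(x→east)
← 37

→ move(dir→east)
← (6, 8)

→ sense(dir→north)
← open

→ push(x→north)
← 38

→ move(dir→north)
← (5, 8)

→ pop()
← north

→ move(dir→south)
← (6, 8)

→ sense(dir→south)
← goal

→ move(dir→south)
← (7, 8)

Answer: (7, 8)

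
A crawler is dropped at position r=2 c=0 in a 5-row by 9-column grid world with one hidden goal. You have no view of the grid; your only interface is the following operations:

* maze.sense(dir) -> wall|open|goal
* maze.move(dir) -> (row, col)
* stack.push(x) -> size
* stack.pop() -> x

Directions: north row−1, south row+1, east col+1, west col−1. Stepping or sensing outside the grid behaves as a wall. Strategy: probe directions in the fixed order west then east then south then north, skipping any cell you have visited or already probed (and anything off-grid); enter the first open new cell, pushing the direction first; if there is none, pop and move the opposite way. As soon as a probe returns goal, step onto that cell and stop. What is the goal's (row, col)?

I run sense(dir=east), and observe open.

Then push(x=east), — result: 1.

I use move(dir=east), → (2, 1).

Next I call sense(dir=east), and see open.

I invoke push(x=east), : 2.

I try move(dir=east), and observe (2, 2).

Calling sense(dir=east), yielding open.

I call push(x=east), and get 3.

I use move(dir=east), and get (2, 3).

Now I run sense(dir=east), and see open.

Calling push(x=east), giving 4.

Using move(dir=east), giving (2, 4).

Next I call sense(dir=east), yielding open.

Calling push(x=east), and see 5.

Then move(dir=east), and see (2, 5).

Now I run sense(dir=east), yielding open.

I invoke push(x=east), yielding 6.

Then move(dir=east), → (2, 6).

I try sense(dir=east), → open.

Now I run push(x=east), and see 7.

I use move(dir=east), yielding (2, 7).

Now I run sense(dir=east), giving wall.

I use sense(dir=south), giving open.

Invoking push(x=south), and get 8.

Then move(dir=south), which returns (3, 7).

I use sense(dir=west), and observe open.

Then push(x=west), and observe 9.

Next I call move(dir=west), giving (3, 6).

Next I call sense(dir=west), → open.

I invoke push(x=west), and see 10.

Calling move(dir=west), which returns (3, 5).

Invoking sense(dir=west), → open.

Using push(x=west), yielding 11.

I invoke move(dir=west), yielding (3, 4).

I run sense(dir=west), yielding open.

Now I run push(x=west), which returns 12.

I call move(dir=west), and observe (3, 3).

I run sense(dir=west), → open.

Invoking push(x=west), : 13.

Then move(dir=west), and observe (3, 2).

I use sense(dir=west), and observe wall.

I call sense(dir=south), — result: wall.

I try pop, yielding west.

I invoke move(dir=east), — result: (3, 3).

I use sense(dir=south), and see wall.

I call pop, giving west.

Next I call move(dir=east), giving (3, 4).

Next I call sense(dir=south), which returns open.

I invoke push(x=south), : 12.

I use move(dir=south), → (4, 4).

Next I call sense(dir=east), and get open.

Invoking push(x=east), and observe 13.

I run move(dir=east), which returns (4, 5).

Using sense(dir=east), and get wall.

I use pop(), giving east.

I run move(dir=west), and get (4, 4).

I run pop(), and observe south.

Now I run move(dir=north), : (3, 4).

Next I call pop, and get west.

Calling move(dir=east), and observe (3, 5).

I try pop(), and get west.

I call move(dir=east), and get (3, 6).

I run pop, → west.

Invoking move(dir=east), giving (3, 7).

I run sense(dir=east), and get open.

I invoke push(x=east), giving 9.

I try move(dir=east), : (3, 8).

Next I call sense(dir=south), — result: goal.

Invoking move(dir=south), and get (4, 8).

Answer: (4, 8)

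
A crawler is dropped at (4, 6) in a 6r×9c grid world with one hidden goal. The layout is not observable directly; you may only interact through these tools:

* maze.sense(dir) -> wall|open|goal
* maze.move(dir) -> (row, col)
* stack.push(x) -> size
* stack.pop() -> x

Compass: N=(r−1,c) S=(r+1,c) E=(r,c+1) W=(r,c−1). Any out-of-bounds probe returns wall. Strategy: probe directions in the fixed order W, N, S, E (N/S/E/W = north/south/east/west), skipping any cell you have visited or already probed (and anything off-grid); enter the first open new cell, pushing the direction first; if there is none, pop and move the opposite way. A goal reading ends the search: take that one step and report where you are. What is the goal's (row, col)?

// maze.sense(dir→west) -> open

// stack.push(x→west) -> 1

// maze.move(dir→west) -> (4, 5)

// maze.sense(dir→west) -> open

// stack.push(x→west) -> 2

// maze.move(dir→west) -> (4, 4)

// maze.sense(dir→west) -> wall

// maze.sense(dir→north) -> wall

// maze.sense(dir→south) -> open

// stack.push(x→south) -> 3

// maze.move(dir→south) -> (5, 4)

// maze.sense(dir→west) -> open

// stack.push(x→west) -> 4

// maze.move(dir→west) -> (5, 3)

// maze.sense(dir→west) -> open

// stack.push(x→west) -> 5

// maze.move(dir→west) -> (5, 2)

// maze.sense(dir→west) -> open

// stack.push(x→west) -> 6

// maze.move(dir→west) -> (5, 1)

// maze.sense(dir→west) -> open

// stack.push(x→west) -> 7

// maze.move(dir→west) -> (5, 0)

// maze.sense(dir→north) -> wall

// stack.pop() -> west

// maze.move(dir→east) -> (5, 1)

// maze.sense(dir→north) -> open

// stack.push(x→north) -> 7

// maze.move(dir→north) -> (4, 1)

// maze.sense(dir→north) -> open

// stack.push(x→north) -> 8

// maze.move(dir→north) -> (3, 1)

// maze.sense(dir→west) -> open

// stack.push(x→west) -> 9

// maze.move(dir→west) -> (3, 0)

// maze.sense(dir→north) -> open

// stack.push(x→north) -> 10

// maze.move(dir→north) -> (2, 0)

// maze.sense(dir→north) -> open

// stack.push(x→north) -> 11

// maze.move(dir→north) -> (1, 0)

// maze.sense(dir→north) -> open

// stack.push(x→north) -> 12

// maze.move(dir→north) -> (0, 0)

// maze.sense(dir→east) -> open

// stack.push(x→east) -> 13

// maze.move(dir→east) -> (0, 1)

// maze.sense(dir→south) -> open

// stack.push(x→south) -> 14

// maze.move(dir→south) -> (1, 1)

// maze.sense(dir→south) -> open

// stack.push(x→south) -> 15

// maze.move(dir→south) -> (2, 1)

// maze.sense(dir→east) -> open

// stack.push(x→east) -> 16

// maze.move(dir→east) -> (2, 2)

// maze.sense(dir→north) -> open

// stack.push(x→north) -> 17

// maze.move(dir→north) -> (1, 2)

// maze.sense(dir→north) -> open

// stack.push(x→north) -> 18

// maze.move(dir→north) -> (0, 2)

// maze.sense(dir→east) -> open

// stack.push(x→east) -> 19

// maze.move(dir→east) -> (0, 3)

// maze.sense(dir→south) -> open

// stack.push(x→south) -> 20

// maze.move(dir→south) -> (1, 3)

// maze.sense(dir→south) -> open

// stack.push(x→south) -> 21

// maze.move(dir→south) -> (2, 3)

// maze.sense(dir→south) -> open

// stack.push(x→south) -> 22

// maze.move(dir→south) -> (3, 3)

// maze.sense(dir→west) -> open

// stack.push(x→west) -> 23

// maze.move(dir→west) -> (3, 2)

// maze.sense(dir→south) -> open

// stack.push(x→south) -> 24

// maze.move(dir→south) -> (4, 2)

// stack.pop() -> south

// maze.move(dir→north) -> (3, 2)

// stack.pop() -> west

// maze.move(dir→east) -> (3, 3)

// stack.pop() -> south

// maze.move(dir→north) -> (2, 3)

// maze.sense(dir→east) -> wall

// stack.pop() -> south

// maze.move(dir→north) -> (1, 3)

// maze.sense(dir→east) -> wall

// stack.pop() -> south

// maze.move(dir→north) -> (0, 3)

// maze.sense(dir→east) -> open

// stack.push(x→east) -> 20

// maze.move(dir→east) -> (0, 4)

// maze.sense(dir→east) -> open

// stack.push(x→east) -> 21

// maze.move(dir→east) -> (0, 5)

// maze.sense(dir→south) -> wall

// maze.sense(dir→east) -> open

// stack.push(x→east) -> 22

// maze.move(dir→east) -> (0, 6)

// maze.sense(dir→south) -> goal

// maze.move(dir→south) -> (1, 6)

Answer: (1, 6)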